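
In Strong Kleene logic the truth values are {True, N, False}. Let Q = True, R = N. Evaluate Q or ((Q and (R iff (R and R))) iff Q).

True

R and R = N and N = N
R iff (R and R) = N iff N = N
Q and (R iff (R and R)) = True and N = N
(Q and (R iff (R and R))) iff Q = N iff True = N
Q or ((Q and (R iff (R and R))) iff Q) = True or N = True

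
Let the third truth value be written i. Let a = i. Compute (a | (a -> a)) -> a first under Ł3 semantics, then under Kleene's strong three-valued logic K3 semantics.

In Ł3: a -> a = i -> i = 1
a | (a -> a) = i | 1 = 1
(a | (a -> a)) -> a = 1 -> i = i
In Kleene's strong three-valued logic K3: a -> a = i -> i = i  [~i | i]
a | (a -> a) = i | i = i
(a | (a -> a)) -> a = i -> i = i

i; i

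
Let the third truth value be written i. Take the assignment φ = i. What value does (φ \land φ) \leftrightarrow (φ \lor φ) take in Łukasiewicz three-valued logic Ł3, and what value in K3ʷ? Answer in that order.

In Łukasiewicz three-valued logic Ł3: φ \land φ = i \land i = i
φ \lor φ = i \lor i = i
(φ \land φ) \leftrightarrow (φ \lor φ) = i \leftrightarrow i = T  [1 − |½−½|]
In K3ʷ: φ \land φ = i \land i = i
φ \lor φ = i \lor i = i
(φ \land φ) \leftrightarrow (φ \lor φ) = i \leftrightarrow i = i
They differ because Łukasiewicz three-valued logic Ł3 and K3ʷ treat i differently under the binary connectives.

T; i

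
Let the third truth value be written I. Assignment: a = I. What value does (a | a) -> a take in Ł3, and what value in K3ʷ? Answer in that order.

⊤; I

In Ł3: a | a = I | I = I
(a | a) -> a = I -> I = ⊤  [min(1, 1−½+½)]
In K3ʷ: a | a = I | I = I
(a | a) -> a = I -> I = I  [any arg is the third value ⇒ result is the third value]
They differ because Ł3 and K3ʷ treat I differently under the binary connectives.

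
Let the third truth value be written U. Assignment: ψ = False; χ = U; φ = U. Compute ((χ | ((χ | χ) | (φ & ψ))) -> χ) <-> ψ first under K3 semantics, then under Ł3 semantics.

In K3: χ | χ = U | U = U
φ & ψ = U & False = False
(χ | χ) | (φ & ψ) = U | False = U
χ | ((χ | χ) | (φ & ψ)) = U | U = U
(χ | ((χ | χ) | (φ & ψ))) -> χ = U -> U = U  [~U | U]
((χ | ((χ | χ) | (φ & ψ))) -> χ) <-> ψ = U <-> False = U
In Ł3: χ | χ = U | U = U
φ & ψ = U & False = False
(χ | χ) | (φ & ψ) = U | False = U
χ | ((χ | χ) | (φ & ψ)) = U | U = U
(χ | ((χ | χ) | (φ & ψ))) -> χ = U -> U = True  [min(1, 1−½+½)]
((χ | ((χ | χ) | (φ & ψ))) -> χ) <-> ψ = True <-> False = False
They differ because K3 and Ł3 treat U differently under implication.

U; False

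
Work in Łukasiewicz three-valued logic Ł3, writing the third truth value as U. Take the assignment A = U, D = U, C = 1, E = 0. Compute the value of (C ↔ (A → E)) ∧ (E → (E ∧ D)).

U

A → E = U → 0 = U  [min(1, 1−½+0)]
C ↔ (A → E) = 1 ↔ U = U
E ∧ D = 0 ∧ U = 0
E → (E ∧ D) = 0 → 0 = 1
(C ↔ (A → E)) ∧ (E → (E ∧ D)) = U ∧ 1 = U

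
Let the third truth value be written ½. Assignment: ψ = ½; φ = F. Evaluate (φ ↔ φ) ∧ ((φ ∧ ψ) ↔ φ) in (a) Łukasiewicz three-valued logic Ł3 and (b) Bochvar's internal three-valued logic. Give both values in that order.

T; ½

In Łukasiewicz three-valued logic Ł3: φ ↔ φ = F ↔ F = T
φ ∧ ψ = F ∧ ½ = F
(φ ∧ ψ) ↔ φ = F ↔ F = T
(φ ↔ φ) ∧ ((φ ∧ ψ) ↔ φ) = T ∧ T = T
In Bochvar's internal three-valued logic: φ ↔ φ = F ↔ F = T
φ ∧ ψ = F ∧ ½ = ½
(φ ∧ ψ) ↔ φ = ½ ↔ F = ½
(φ ↔ φ) ∧ ((φ ∧ ψ) ↔ φ) = T ∧ ½ = ½
They differ because Łukasiewicz three-valued logic Ł3 and Bochvar's internal three-valued logic treat ½ differently under the binary connectives.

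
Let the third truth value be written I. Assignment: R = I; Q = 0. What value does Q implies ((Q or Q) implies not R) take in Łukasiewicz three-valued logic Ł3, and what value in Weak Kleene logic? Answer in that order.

1; I

In Łukasiewicz three-valued logic Ł3: Q or Q = 0 or 0 = 0
not R = not I = I
(Q or Q) implies not R = 0 implies I = 1
Q implies ((Q or Q) implies not R) = 0 implies 1 = 1
In Weak Kleene logic: Q or Q = 0 or 0 = 0
not R = not I = I
(Q or Q) implies not R = 0 implies I = I  [any arg is the third value ⇒ result is the third value]
Q implies ((Q or Q) implies not R) = 0 implies I = I
They differ because Łukasiewicz three-valued logic Ł3 and Weak Kleene logic treat I differently under the binary connectives.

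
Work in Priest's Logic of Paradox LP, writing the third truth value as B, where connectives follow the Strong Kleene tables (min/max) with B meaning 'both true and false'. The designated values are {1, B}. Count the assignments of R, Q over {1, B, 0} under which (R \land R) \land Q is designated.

4

Designated under: (R=1, Q=1); (R=1, Q=B); (R=B, Q=1); (R=B, Q=B).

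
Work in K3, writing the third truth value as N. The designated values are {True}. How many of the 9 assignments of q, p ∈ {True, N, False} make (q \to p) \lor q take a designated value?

7

Of the 9 assignments, 7 give a value in {True}.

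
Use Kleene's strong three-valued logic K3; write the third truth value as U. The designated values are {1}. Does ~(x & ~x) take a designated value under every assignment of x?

No

Countermodel: x=U gives U, which is not designated.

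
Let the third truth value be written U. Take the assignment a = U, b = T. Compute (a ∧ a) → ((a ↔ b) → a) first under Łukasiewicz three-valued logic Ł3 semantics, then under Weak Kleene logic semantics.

In Łukasiewicz three-valued logic Ł3: a ∧ a = U ∧ U = U
a ↔ b = U ↔ T = U
(a ↔ b) → a = U → U = T
(a ∧ a) → ((a ↔ b) → a) = U → T = T
In Weak Kleene logic: a ∧ a = U ∧ U = U
a ↔ b = U ↔ T = U
(a ↔ b) → a = U → U = U  [any arg is the third value ⇒ result is the third value]
(a ∧ a) → ((a ↔ b) → a) = U → U = U
They differ because Łukasiewicz three-valued logic Ł3 and Weak Kleene logic treat U differently under the binary connectives.

T; U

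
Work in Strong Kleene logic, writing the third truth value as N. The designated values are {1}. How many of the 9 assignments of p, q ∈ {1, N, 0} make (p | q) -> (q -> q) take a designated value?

6

Of the 9 assignments, 6 give a value in {1}.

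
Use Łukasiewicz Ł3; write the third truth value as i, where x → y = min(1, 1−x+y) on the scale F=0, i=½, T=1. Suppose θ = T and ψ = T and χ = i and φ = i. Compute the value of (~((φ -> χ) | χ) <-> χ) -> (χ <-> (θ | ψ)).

φ -> χ = i -> i = T  [min(1, 1−½+½)]
(φ -> χ) | χ = T | i = T
~((φ -> χ) | χ) = ~T = F
~((φ -> χ) | χ) <-> χ = F <-> i = i
θ | ψ = T | T = T
χ <-> (θ | ψ) = i <-> T = i
(~((φ -> χ) | χ) <-> χ) -> (χ <-> (θ | ψ)) = i -> i = T

T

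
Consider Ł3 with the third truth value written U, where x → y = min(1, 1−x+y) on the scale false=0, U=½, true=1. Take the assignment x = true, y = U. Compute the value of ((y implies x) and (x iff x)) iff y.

U

y implies x = U implies true = true  [min(1, 1−½+1)]
x iff x = true iff true = true
(y implies x) and (x iff x) = true and true = true
((y implies x) and (x iff x)) iff y = true iff U = U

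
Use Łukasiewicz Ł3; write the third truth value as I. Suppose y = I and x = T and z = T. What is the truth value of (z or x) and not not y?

z or x = T or T = T
not y = not I = I
not not y = not I = I
(z or x) and not not y = T and I = I

I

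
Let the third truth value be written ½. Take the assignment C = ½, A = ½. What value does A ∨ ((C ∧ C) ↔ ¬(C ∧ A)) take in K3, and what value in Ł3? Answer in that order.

In K3: C ∧ C = ½ ∧ ½ = ½
C ∧ A = ½ ∧ ½ = ½
¬(C ∧ A) = ¬½ = ½
(C ∧ C) ↔ ¬(C ∧ A) = ½ ↔ ½ = ½
A ∨ ((C ∧ C) ↔ ¬(C ∧ A)) = ½ ∨ ½ = ½
In Ł3: C ∧ C = ½ ∧ ½ = ½
C ∧ A = ½ ∧ ½ = ½
¬(C ∧ A) = ¬½ = ½
(C ∧ C) ↔ ¬(C ∧ A) = ½ ↔ ½ = T  [1 − |½−½|]
A ∨ ((C ∧ C) ↔ ¬(C ∧ A)) = ½ ∨ T = T
They differ because K3 and Ł3 treat ½ differently under implication.

½; T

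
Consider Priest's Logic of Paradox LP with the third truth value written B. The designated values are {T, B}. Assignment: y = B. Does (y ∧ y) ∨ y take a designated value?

y ∧ y = B ∧ B = B
(y ∧ y) ∨ y = B ∨ B = B
B ∈ {T, B}.

Yes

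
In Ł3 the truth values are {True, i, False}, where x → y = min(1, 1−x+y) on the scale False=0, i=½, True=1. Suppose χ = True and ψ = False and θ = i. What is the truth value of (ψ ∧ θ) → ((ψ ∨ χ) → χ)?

True

ψ ∧ θ = False ∧ i = False
ψ ∨ χ = False ∨ True = True
(ψ ∨ χ) → χ = True → True = True
(ψ ∧ θ) → ((ψ ∨ χ) → χ) = False → True = True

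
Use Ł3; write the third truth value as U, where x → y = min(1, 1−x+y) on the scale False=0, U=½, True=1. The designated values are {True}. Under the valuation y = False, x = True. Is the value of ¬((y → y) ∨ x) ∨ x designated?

y → y = False → False = True
(y → y) ∨ x = True ∨ True = True
¬((y → y) ∨ x) = ¬True = False
¬((y → y) ∨ x) ∨ x = False ∨ True = True
True ∈ {True}.

Yes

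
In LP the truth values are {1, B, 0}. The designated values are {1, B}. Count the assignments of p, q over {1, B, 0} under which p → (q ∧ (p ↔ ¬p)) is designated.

6

Of the 9 assignments, 6 give a value in {1, B}.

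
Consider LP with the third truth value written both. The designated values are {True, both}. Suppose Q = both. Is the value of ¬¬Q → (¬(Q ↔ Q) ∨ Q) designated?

Yes

¬Q = ¬both = both
¬¬Q = ¬both = both
Q ↔ Q = both ↔ both = both
¬(Q ↔ Q) = ¬both = both
¬(Q ↔ Q) ∨ Q = both ∨ both = both
¬¬Q → (¬(Q ↔ Q) ∨ Q) = both → both = both  [¬both ∨ both]
both ∈ {True, both}.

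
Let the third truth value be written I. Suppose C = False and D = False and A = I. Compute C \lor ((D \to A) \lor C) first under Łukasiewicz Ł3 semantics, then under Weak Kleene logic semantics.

In Łukasiewicz Ł3: D \to A = False \to I = True  [min(1, 1−0+½)]
(D \to A) \lor C = True \lor False = True
C \lor ((D \to A) \lor C) = False \lor True = True
In Weak Kleene logic: D \to A = False \to I = I
(D \to A) \lor C = I \lor False = I
C \lor ((D \to A) \lor C) = False \lor I = I
They differ because Łukasiewicz Ł3 and Weak Kleene logic treat I differently under the binary connectives.

True; I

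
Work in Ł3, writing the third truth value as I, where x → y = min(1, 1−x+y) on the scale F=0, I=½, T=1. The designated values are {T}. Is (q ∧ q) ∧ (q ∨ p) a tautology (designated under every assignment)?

Countermodel: q=I, p=T gives I, which is not designated.

No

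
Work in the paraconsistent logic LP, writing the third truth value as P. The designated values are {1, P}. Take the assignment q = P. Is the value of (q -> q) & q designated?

Yes

q -> q = P -> P = P
(q -> q) & q = P & P = P
P ∈ {1, P}.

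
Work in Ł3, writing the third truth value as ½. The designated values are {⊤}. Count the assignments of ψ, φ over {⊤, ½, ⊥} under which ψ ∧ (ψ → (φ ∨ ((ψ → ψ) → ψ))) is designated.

3

Designated under: (ψ=⊤, φ=⊤); (ψ=⊤, φ=½); (ψ=⊤, φ=⊥).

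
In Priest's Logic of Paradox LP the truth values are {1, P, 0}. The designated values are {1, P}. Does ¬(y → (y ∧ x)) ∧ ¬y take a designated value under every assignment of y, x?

Countermodel: y=1, x=1 gives 0, which is not designated.

No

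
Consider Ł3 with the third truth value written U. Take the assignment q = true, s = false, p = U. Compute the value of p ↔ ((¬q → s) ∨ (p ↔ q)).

U

¬q = ¬true = false
¬q → s = false → false = true
p ↔ q = U ↔ true = U  [1 − |½−1|]
(¬q → s) ∨ (p ↔ q) = true ∨ U = true
p ↔ ((¬q → s) ∨ (p ↔ q)) = U ↔ true = U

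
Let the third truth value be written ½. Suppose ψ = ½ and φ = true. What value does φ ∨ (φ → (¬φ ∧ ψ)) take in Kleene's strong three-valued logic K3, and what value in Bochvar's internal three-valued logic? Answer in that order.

In Kleene's strong three-valued logic K3: ¬φ = ¬true = false
¬φ ∧ ψ = false ∧ ½ = false
φ → (¬φ ∧ ψ) = true → false = false
φ ∨ (φ → (¬φ ∧ ψ)) = true ∨ false = true
In Bochvar's internal three-valued logic: ¬φ = ¬true = false
¬φ ∧ ψ = false ∧ ½ = ½
φ → (¬φ ∧ ψ) = true → ½ = ½
φ ∨ (φ → (¬φ ∧ ψ)) = true ∨ ½ = ½
They differ because Kleene's strong three-valued logic K3 and Bochvar's internal three-valued logic treat ½ differently under the binary connectives.

true; ½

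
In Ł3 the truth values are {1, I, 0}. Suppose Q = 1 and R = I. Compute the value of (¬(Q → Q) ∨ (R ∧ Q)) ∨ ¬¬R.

Q → Q = 1 → 1 = 1
¬(Q → Q) = ¬1 = 0
R ∧ Q = I ∧ 1 = I
¬(Q → Q) ∨ (R ∧ Q) = 0 ∨ I = I
¬R = ¬I = I
¬¬R = ¬I = I
(¬(Q → Q) ∨ (R ∧ Q)) ∨ ¬¬R = I ∨ I = I

I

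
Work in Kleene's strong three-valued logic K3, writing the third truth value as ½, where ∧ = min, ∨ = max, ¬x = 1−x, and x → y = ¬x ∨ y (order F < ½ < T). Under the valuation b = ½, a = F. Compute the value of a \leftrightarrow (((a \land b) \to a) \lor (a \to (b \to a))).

F

a \land b = F \land ½ = F
(a \land b) \to a = F \to F = T
b \to a = ½ \to F = ½  [\lnot ½ \lor F]
a \to (b \to a) = F \to ½ = T
((a \land b) \to a) \lor (a \to (b \to a)) = T \lor T = T
a \leftrightarrow (((a \land b) \to a) \lor (a \to (b \to a))) = F \leftrightarrow T = F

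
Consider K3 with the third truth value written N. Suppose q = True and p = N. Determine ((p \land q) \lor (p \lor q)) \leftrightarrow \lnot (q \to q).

p \land q = N \land True = N
p \lor q = N \lor True = True
(p \land q) \lor (p \lor q) = N \lor True = True
q \to q = True \to True = True
\lnot (q \to q) = \lnot True = False
((p \land q) \lor (p \lor q)) \leftrightarrow \lnot (q \to q) = True \leftrightarrow False = False

False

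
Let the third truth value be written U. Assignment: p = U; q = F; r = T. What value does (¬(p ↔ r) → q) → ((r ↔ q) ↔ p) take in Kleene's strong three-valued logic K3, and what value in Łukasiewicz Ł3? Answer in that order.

U; T

In Kleene's strong three-valued logic K3: p ↔ r = U ↔ T = U
¬(p ↔ r) = ¬U = U
¬(p ↔ r) → q = U → F = U  [¬U ∨ F]
r ↔ q = T ↔ F = F
(r ↔ q) ↔ p = F ↔ U = U
(¬(p ↔ r) → q) → ((r ↔ q) ↔ p) = U → U = U
In Łukasiewicz Ł3: p ↔ r = U ↔ T = U  [1 − |½−1|]
¬(p ↔ r) = ¬U = U
¬(p ↔ r) → q = U → F = U
r ↔ q = T ↔ F = F
(r ↔ q) ↔ p = F ↔ U = U
(¬(p ↔ r) → q) → ((r ↔ q) ↔ p) = U → U = T
They differ because Kleene's strong three-valued logic K3 and Łukasiewicz Ł3 treat U differently under implication.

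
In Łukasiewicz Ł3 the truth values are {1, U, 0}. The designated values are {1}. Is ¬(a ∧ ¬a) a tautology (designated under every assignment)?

No

Countermodel: a=U gives U, which is not designated.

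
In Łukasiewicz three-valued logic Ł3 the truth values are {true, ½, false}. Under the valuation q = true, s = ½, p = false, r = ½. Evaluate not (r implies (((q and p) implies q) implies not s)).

q and p = true and false = false
(q and p) implies q = false implies true = true
not s = not ½ = ½
((q and p) implies q) implies not s = true implies ½ = ½  [min(1, 1−1+½)]
r implies (((q and p) implies q) implies not s) = ½ implies ½ = true
not (r implies (((q and p) implies q) implies not s)) = not true = false

false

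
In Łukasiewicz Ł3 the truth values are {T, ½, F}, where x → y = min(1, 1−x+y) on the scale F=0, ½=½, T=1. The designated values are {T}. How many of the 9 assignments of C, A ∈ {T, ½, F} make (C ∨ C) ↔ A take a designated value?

3

Designated under: (C=T, A=T); (C=½, A=½); (C=F, A=F).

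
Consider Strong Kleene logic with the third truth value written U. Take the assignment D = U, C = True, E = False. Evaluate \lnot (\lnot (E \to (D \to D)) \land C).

True

D \to D = U \to U = U  [\lnot U \lor U]
E \to (D \to D) = False \to U = True
\lnot (E \to (D \to D)) = \lnot True = False
\lnot (E \to (D \to D)) \land C = False \land True = False
\lnot (\lnot (E \to (D \to D)) \land C) = \lnot False = True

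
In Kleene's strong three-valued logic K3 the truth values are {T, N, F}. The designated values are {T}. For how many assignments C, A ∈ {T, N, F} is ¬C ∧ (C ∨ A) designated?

1

Designated under: (C=F, A=T).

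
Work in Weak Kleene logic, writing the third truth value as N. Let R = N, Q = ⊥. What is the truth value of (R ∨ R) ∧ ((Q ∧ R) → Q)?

R ∨ R = N ∨ N = N
Q ∧ R = ⊥ ∧ N = N
(Q ∧ R) → Q = N → ⊥ = N  [any arg is the third value ⇒ result is the third value]
(R ∨ R) ∧ ((Q ∧ R) → Q) = N ∧ N = N

N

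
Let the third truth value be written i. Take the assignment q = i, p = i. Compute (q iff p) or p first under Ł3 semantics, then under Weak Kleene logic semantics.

1; i

In Ł3: q iff p = i iff i = 1  [1 − |½−½|]
(q iff p) or p = 1 or i = 1
In Weak Kleene logic: q iff p = i iff i = i
(q iff p) or p = i or i = i
They differ because Ł3 and Weak Kleene logic treat i differently under the binary connectives.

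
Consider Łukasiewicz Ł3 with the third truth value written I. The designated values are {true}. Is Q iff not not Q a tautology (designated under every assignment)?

Every assignment of Q over {true, I, false} gives a value in {true}.
In particular, with Q=I: Q iff not not Q = true.

Yes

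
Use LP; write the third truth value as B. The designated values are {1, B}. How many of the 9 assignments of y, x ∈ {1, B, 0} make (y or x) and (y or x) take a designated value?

8

Of the 9 assignments, 8 give a value in {1, B}.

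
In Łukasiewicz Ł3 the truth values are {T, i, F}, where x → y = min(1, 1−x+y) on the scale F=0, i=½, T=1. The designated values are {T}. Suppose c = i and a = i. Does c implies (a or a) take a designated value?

Yes

a or a = i or i = i
c implies (a or a) = i implies i = T  [min(1, 1−½+½)]
T ∈ {T}.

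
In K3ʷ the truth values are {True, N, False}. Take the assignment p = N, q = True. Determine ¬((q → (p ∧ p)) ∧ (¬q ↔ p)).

N

p ∧ p = N ∧ N = N
q → (p ∧ p) = True → N = N
¬q = ¬True = False
¬q ↔ p = False ↔ N = N
(q → (p ∧ p)) ∧ (¬q ↔ p) = N ∧ N = N
¬((q → (p ∧ p)) ∧ (¬q ↔ p)) = ¬N = N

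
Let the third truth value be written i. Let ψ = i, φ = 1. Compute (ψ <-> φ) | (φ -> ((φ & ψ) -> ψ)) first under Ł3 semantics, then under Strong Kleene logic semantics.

In Ł3: ψ <-> φ = i <-> 1 = i  [1 − |½−1|]
φ & ψ = 1 & i = i
(φ & ψ) -> ψ = i -> i = 1
φ -> ((φ & ψ) -> ψ) = 1 -> 1 = 1
(ψ <-> φ) | (φ -> ((φ & ψ) -> ψ)) = i | 1 = 1
In Strong Kleene logic: ψ <-> φ = i <-> 1 = i
φ & ψ = 1 & i = i
(φ & ψ) -> ψ = i -> i = i
φ -> ((φ & ψ) -> ψ) = 1 -> i = i
(ψ <-> φ) | (φ -> ((φ & ψ) -> ψ)) = i | i = i
They differ because Ł3 and Strong Kleene logic treat i differently under implication.

1; i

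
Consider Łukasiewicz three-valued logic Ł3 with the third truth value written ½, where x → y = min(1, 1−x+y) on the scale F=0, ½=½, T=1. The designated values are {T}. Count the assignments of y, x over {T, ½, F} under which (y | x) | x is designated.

5

Of the 9 assignments, 5 give a value in {T}.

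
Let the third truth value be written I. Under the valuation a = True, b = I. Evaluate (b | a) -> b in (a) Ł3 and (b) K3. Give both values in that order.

I; I

In Ł3: b | a = I | True = True
(b | a) -> b = True -> I = I
In K3: b | a = I | True = True
(b | a) -> b = True -> I = I  [~True | I]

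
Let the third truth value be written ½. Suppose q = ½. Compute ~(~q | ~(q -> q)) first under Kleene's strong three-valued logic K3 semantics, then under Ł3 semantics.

½; ½

In Kleene's strong three-valued logic K3: ~q = ~½ = ½
q -> q = ½ -> ½ = ½  [~½ | ½]
~(q -> q) = ~½ = ½
~q | ~(q -> q) = ½ | ½ = ½
~(~q | ~(q -> q)) = ~½ = ½
In Ł3: ~q = ~½ = ½
q -> q = ½ -> ½ = true  [min(1, 1−½+½)]
~(q -> q) = ~true = false
~q | ~(q -> q) = ½ | false = ½
~(~q | ~(q -> q)) = ~½ = ½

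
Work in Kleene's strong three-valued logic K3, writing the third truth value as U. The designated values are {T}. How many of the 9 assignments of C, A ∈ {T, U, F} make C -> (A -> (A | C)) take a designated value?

8

Of the 9 assignments, 8 give a value in {T}.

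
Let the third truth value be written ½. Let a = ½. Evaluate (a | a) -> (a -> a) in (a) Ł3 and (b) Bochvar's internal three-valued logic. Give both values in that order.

In Ł3: a | a = ½ | ½ = ½
a -> a = ½ -> ½ = 1  [min(1, 1−½+½)]
(a | a) -> (a -> a) = ½ -> 1 = 1
In Bochvar's internal three-valued logic: a | a = ½ | ½ = ½
a -> a = ½ -> ½ = ½  [any arg is the third value ⇒ result is the third value]
(a | a) -> (a -> a) = ½ -> ½ = ½
They differ because Ł3 and Bochvar's internal three-valued logic treat ½ differently under the binary connectives.

1; ½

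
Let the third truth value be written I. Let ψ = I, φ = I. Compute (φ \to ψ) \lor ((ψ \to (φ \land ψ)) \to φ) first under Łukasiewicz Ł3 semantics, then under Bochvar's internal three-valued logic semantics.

In Łukasiewicz Ł3: φ \to ψ = I \to I = 1  [min(1, 1−½+½)]
φ \land ψ = I \land I = I
ψ \to (φ \land ψ) = I \to I = 1
(ψ \to (φ \land ψ)) \to φ = 1 \to I = I
(φ \to ψ) \lor ((ψ \to (φ \land ψ)) \to φ) = 1 \lor I = 1
In Bochvar's internal three-valued logic: φ \to ψ = I \to I = I
φ \land ψ = I \land I = I
ψ \to (φ \land ψ) = I \to I = I
(ψ \to (φ \land ψ)) \to φ = I \to I = I
(φ \to ψ) \lor ((ψ \to (φ \land ψ)) \to φ) = I \lor I = I
They differ because Łukasiewicz Ł3 and Bochvar's internal three-valued logic treat I differently under the binary connectives.

1; I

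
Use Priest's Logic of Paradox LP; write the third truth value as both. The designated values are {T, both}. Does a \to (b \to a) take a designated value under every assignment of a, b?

Yes

Every assignment of a, b over {T, both, F} gives a value in {T, both}.
In particular, with a=both, b=both: a \to (b \to a) = both.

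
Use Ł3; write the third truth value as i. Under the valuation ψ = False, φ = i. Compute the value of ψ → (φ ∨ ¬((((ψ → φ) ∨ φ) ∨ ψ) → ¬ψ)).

True

ψ → φ = False → i = True  [min(1, 1−0+½)]
(ψ → φ) ∨ φ = True ∨ i = True
((ψ → φ) ∨ φ) ∨ ψ = True ∨ False = True
¬ψ = ¬False = True
(((ψ → φ) ∨ φ) ∨ ψ) → ¬ψ = True → True = True
¬((((ψ → φ) ∨ φ) ∨ ψ) → ¬ψ) = ¬True = False
φ ∨ ¬((((ψ → φ) ∨ φ) ∨ ψ) → ¬ψ) = i ∨ False = i
ψ → (φ ∨ ¬((((ψ → φ) ∨ φ) ∨ ψ) → ¬ψ)) = False → i = True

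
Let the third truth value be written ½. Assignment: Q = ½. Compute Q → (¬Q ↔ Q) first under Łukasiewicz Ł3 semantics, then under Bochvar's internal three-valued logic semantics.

1; ½

In Łukasiewicz Ł3: ¬Q = ¬½ = ½
¬Q ↔ Q = ½ ↔ ½ = 1
Q → (¬Q ↔ Q) = ½ → 1 = 1
In Bochvar's internal three-valued logic: ¬Q = ¬½ = ½
¬Q ↔ Q = ½ ↔ ½ = ½
Q → (¬Q ↔ Q) = ½ → ½ = ½
They differ because Łukasiewicz Ł3 and Bochvar's internal three-valued logic treat ½ differently under the binary connectives.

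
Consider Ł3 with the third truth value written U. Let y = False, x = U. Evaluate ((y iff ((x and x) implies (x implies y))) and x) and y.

False

x and x = U and U = U
x implies y = U implies False = U  [min(1, 1−½+0)]
(x and x) implies (x implies y) = U implies U = True
y iff ((x and x) implies (x implies y)) = False iff True = False
(y iff ((x and x) implies (x implies y))) and x = False and U = False
((y iff ((x and x) implies (x implies y))) and x) and y = False and False = False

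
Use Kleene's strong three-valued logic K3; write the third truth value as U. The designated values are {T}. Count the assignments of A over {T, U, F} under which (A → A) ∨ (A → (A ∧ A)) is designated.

A=T: T ✓
A=U: U ·
A=F: T ✓

2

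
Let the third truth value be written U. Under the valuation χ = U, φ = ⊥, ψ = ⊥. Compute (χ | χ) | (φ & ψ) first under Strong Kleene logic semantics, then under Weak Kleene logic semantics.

In Strong Kleene logic: χ | χ = U | U = U
φ & ψ = ⊥ & ⊥ = ⊥
(χ | χ) | (φ & ψ) = U | ⊥ = U
In Weak Kleene logic: χ | χ = U | U = U
φ & ψ = ⊥ & ⊥ = ⊥
(χ | χ) | (φ & ψ) = U | ⊥ = U

U; U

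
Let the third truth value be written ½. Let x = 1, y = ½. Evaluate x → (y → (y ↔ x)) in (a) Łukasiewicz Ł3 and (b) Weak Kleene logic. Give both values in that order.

In Łukasiewicz Ł3: y ↔ x = ½ ↔ 1 = ½
y → (y ↔ x) = ½ → ½ = 1
x → (y → (y ↔ x)) = 1 → 1 = 1
In Weak Kleene logic: y ↔ x = ½ ↔ 1 = ½
y → (y ↔ x) = ½ → ½ = ½  [any arg is the third value ⇒ result is the third value]
x → (y → (y ↔ x)) = 1 → ½ = ½
They differ because Łukasiewicz Ł3 and Weak Kleene logic treat ½ differently under the binary connectives.

1; ½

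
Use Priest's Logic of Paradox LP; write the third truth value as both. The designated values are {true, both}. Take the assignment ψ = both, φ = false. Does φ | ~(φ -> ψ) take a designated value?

φ -> ψ = false -> both = true  [~false | both]
~(φ -> ψ) = ~true = false
φ | ~(φ -> ψ) = false | false = false
false ∉ {true, both}.

No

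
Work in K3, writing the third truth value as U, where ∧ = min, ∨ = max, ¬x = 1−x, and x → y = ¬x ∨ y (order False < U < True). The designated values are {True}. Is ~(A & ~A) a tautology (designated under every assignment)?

No

Countermodel: A=U gives U, which is not designated.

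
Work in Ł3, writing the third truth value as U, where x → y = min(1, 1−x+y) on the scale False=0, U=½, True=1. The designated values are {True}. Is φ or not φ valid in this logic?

No

Countermodel: φ=U gives U, which is not designated.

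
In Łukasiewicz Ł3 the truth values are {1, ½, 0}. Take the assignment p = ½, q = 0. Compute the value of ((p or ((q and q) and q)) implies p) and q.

0

q and q = 0 and 0 = 0
(q and q) and q = 0 and 0 = 0
p or ((q and q) and q) = ½ or 0 = ½
(p or ((q and q) and q)) implies p = ½ implies ½ = 1
((p or ((q and q) and q)) implies p) and q = 1 and 0 = 0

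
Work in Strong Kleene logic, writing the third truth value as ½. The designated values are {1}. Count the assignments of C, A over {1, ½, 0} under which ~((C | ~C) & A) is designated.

3

Designated under: (C=1, A=0); (C=½, A=0); (C=0, A=0).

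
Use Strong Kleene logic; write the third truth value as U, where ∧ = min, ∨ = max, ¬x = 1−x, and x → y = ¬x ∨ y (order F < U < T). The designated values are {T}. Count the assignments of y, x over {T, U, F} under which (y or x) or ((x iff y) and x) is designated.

Of the 9 assignments, 5 give a value in {T}.

5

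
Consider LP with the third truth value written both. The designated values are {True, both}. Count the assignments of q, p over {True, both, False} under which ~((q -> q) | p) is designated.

Designated under: (q=both, p=both); (q=both, p=False).

2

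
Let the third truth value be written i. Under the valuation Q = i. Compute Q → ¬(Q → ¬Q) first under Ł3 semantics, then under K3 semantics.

In Ł3: ¬Q = ¬i = i
Q → ¬Q = i → i = ⊤
¬(Q → ¬Q) = ¬⊤ = ⊥
Q → ¬(Q → ¬Q) = i → ⊥ = i
In K3: ¬Q = ¬i = i
Q → ¬Q = i → i = i  [¬i ∨ i]
¬(Q → ¬Q) = ¬i = i
Q → ¬(Q → ¬Q) = i → i = i

i; i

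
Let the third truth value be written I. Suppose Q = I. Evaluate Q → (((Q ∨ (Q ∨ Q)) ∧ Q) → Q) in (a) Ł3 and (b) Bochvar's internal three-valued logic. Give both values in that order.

T; I

In Ł3: Q ∨ Q = I ∨ I = I
Q ∨ (Q ∨ Q) = I ∨ I = I
(Q ∨ (Q ∨ Q)) ∧ Q = I ∧ I = I
((Q ∨ (Q ∨ Q)) ∧ Q) → Q = I → I = T
Q → (((Q ∨ (Q ∨ Q)) ∧ Q) → Q) = I → T = T
In Bochvar's internal three-valued logic: Q ∨ Q = I ∨ I = I
Q ∨ (Q ∨ Q) = I ∨ I = I
(Q ∨ (Q ∨ Q)) ∧ Q = I ∧ I = I
((Q ∨ (Q ∨ Q)) ∧ Q) → Q = I → I = I
Q → (((Q ∨ (Q ∨ Q)) ∧ Q) → Q) = I → I = I
They differ because Ł3 and Bochvar's internal three-valued logic treat I differently under the binary connectives.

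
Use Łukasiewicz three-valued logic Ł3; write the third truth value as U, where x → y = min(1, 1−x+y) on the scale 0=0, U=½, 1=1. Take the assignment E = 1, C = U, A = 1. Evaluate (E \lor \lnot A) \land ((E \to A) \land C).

U

\lnot A = \lnot 1 = 0
E \lor \lnot A = 1 \lor 0 = 1
E \to A = 1 \to 1 = 1
(E \to A) \land C = 1 \land U = U
(E \lor \lnot A) \land ((E \to A) \land C) = 1 \land U = U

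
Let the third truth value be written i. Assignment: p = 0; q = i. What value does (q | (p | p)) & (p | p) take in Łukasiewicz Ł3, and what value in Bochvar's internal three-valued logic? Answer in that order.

0; i

In Łukasiewicz Ł3: p | p = 0 | 0 = 0
q | (p | p) = i | 0 = i
p | p = 0 | 0 = 0
(q | (p | p)) & (p | p) = i & 0 = 0
In Bochvar's internal three-valued logic: p | p = 0 | 0 = 0
q | (p | p) = i | 0 = i
p | p = 0 | 0 = 0
(q | (p | p)) & (p | p) = i & 0 = i
They differ because Łukasiewicz Ł3 and Bochvar's internal three-valued logic treat i differently under the binary connectives.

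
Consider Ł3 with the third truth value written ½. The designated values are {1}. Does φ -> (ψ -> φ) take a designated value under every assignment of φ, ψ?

Every assignment of φ, ψ over {1, ½, 0} gives a value in {1}.
In particular, with φ=½, ψ=½: φ -> (ψ -> φ) = 1.

Yes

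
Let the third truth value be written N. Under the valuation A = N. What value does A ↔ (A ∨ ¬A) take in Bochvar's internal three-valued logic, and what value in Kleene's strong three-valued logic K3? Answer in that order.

In Bochvar's internal three-valued logic: ¬A = ¬N = N
A ∨ ¬A = N ∨ N = N
A ↔ (A ∨ ¬A) = N ↔ N = N
In Kleene's strong three-valued logic K3: ¬A = ¬N = N
A ∨ ¬A = N ∨ N = N
A ↔ (A ∨ ¬A) = N ↔ N = N

N; N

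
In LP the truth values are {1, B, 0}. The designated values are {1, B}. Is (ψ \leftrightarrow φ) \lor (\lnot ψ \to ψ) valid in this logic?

No

Countermodel: ψ=0, φ=1 gives 0, which is not designated.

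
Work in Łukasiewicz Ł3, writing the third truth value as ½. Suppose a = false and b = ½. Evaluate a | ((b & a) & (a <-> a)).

false

b & a = ½ & false = false
a <-> a = false <-> false = true
(b & a) & (a <-> a) = false & true = false
a | ((b & a) & (a <-> a)) = false | false = false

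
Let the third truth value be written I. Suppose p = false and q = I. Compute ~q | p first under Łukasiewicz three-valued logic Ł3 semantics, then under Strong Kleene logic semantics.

In Łukasiewicz three-valued logic Ł3: ~q = ~I = I
~q | p = I | false = I
In Strong Kleene logic: ~q = ~I = I
~q | p = I | false = I

I; I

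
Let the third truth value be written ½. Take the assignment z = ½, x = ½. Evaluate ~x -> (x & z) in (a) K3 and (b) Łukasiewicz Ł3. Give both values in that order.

½; 1

In K3: ~x = ~½ = ½
x & z = ½ & ½ = ½
~x -> (x & z) = ½ -> ½ = ½  [~½ | ½]
In Łukasiewicz Ł3: ~x = ~½ = ½
x & z = ½ & ½ = ½
~x -> (x & z) = ½ -> ½ = 1
They differ because K3 and Łukasiewicz Ł3 treat ½ differently under implication.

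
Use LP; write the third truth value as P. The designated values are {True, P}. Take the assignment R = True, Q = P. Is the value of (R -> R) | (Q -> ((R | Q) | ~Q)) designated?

Yes

R -> R = True -> True = True
R | Q = True | P = True
~Q = ~P = P
(R | Q) | ~Q = True | P = True
Q -> ((R | Q) | ~Q) = P -> True = True  [~P | True]
(R -> R) | (Q -> ((R | Q) | ~Q)) = True | True = True
True ∈ {True, P}.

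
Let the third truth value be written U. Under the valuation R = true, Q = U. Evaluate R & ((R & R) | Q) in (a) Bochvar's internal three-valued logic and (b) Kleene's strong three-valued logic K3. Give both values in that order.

U; true

In Bochvar's internal three-valued logic: R & R = true & true = true
(R & R) | Q = true | U = U
R & ((R & R) | Q) = true & U = U
In Kleene's strong three-valued logic K3: R & R = true & true = true
(R & R) | Q = true | U = true
R & ((R & R) | Q) = true & true = true
They differ because Bochvar's internal three-valued logic and Kleene's strong three-valued logic K3 treat U differently under the binary connectives.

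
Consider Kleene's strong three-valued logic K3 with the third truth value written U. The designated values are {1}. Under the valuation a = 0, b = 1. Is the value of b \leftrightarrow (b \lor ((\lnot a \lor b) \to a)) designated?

Yes

\lnot a = \lnot 0 = 1
\lnot a \lor b = 1 \lor 1 = 1
(\lnot a \lor b) \to a = 1 \to 0 = 0
b \lor ((\lnot a \lor b) \to a) = 1 \lor 0 = 1
b \leftrightarrow (b \lor ((\lnot a \lor b) \to a)) = 1 \leftrightarrow 1 = 1
1 ∈ {1}.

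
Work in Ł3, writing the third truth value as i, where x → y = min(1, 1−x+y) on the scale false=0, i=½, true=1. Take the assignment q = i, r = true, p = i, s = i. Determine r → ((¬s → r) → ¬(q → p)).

¬s = ¬i = i
¬s → r = i → true = true  [min(1, 1−½+1)]
q → p = i → i = true
¬(q → p) = ¬true = false
(¬s → r) → ¬(q → p) = true → false = false
r → ((¬s → r) → ¬(q → p)) = true → false = false

false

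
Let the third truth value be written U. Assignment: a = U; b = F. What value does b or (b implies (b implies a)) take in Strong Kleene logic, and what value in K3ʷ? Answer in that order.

In Strong Kleene logic: b implies a = F implies U = T
b implies (b implies a) = F implies T = T
b or (b implies (b implies a)) = F or T = T
In K3ʷ: b implies a = F implies U = U
b implies (b implies a) = F implies U = U
b or (b implies (b implies a)) = F or U = U
They differ because Strong Kleene logic and K3ʷ treat U differently under the binary connectives.

T; U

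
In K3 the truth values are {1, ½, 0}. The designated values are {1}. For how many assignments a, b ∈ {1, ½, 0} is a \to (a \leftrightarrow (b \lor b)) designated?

4

Designated under: (a=1, b=1); (a=0, b=1); (a=0, b=½); (a=0, b=0).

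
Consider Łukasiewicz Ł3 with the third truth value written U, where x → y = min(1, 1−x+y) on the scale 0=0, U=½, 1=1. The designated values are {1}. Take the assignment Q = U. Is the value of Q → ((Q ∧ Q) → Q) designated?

Q ∧ Q = U ∧ U = U
(Q ∧ Q) → Q = U → U = 1  [min(1, 1−½+½)]
Q → ((Q ∧ Q) → Q) = U → 1 = 1
1 ∈ {1}.

Yes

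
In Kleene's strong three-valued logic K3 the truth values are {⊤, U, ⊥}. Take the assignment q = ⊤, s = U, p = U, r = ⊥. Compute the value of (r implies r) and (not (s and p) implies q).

r implies r = ⊥ implies ⊥ = ⊤
s and p = U and U = U
not (s and p) = not U = U
not (s and p) implies q = U implies ⊤ = ⊤  [not U or ⊤]
(r implies r) and (not (s and p) implies q) = ⊤ and ⊤ = ⊤

⊤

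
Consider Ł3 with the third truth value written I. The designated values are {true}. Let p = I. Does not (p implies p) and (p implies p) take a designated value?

p implies p = I implies I = true  [min(1, 1−½+½)]
not (p implies p) = not true = false
p implies p = I implies I = true
not (p implies p) and (p implies p) = false and true = false
false ∉ {true}.

No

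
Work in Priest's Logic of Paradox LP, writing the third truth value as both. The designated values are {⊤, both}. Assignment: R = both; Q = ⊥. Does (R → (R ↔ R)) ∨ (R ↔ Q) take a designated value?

R ↔ R = both ↔ both = both
R → (R ↔ R) = both → both = both  [¬both ∨ both]
R ↔ Q = both ↔ ⊥ = both
(R → (R ↔ R)) ∨ (R ↔ Q) = both ∨ both = both
both ∈ {⊤, both}.

Yes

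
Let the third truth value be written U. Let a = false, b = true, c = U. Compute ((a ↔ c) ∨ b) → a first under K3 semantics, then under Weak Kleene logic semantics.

In K3: a ↔ c = false ↔ U = U
(a ↔ c) ∨ b = U ∨ true = true
((a ↔ c) ∨ b) → a = true → false = false
In Weak Kleene logic: a ↔ c = false ↔ U = U
(a ↔ c) ∨ b = U ∨ true = U
((a ↔ c) ∨ b) → a = U → false = U  [any arg is the third value ⇒ result is the third value]
They differ because K3 and Weak Kleene logic treat U differently under the binary connectives.

false; U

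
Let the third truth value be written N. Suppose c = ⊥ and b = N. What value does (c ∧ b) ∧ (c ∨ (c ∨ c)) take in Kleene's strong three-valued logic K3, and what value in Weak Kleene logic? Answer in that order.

⊥; N

In Kleene's strong three-valued logic K3: c ∧ b = ⊥ ∧ N = ⊥
c ∨ c = ⊥ ∨ ⊥ = ⊥
c ∨ (c ∨ c) = ⊥ ∨ ⊥ = ⊥
(c ∧ b) ∧ (c ∨ (c ∨ c)) = ⊥ ∧ ⊥ = ⊥
In Weak Kleene logic: c ∧ b = ⊥ ∧ N = N
c ∨ c = ⊥ ∨ ⊥ = ⊥
c ∨ (c ∨ c) = ⊥ ∨ ⊥ = ⊥
(c ∧ b) ∧ (c ∨ (c ∨ c)) = N ∧ ⊥ = N
They differ because Kleene's strong three-valued logic K3 and Weak Kleene logic treat N differently under the binary connectives.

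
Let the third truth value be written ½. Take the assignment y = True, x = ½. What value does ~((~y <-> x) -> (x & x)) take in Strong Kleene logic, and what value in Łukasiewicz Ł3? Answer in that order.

In Strong Kleene logic: ~y = ~True = False
~y <-> x = False <-> ½ = ½
x & x = ½ & ½ = ½
(~y <-> x) -> (x & x) = ½ -> ½ = ½
~((~y <-> x) -> (x & x)) = ~½ = ½
In Łukasiewicz Ł3: ~y = ~True = False
~y <-> x = False <-> ½ = ½
x & x = ½ & ½ = ½
(~y <-> x) -> (x & x) = ½ -> ½ = True
~((~y <-> x) -> (x & x)) = ~True = False
They differ because Strong Kleene logic and Łukasiewicz Ł3 treat ½ differently under implication.

½; False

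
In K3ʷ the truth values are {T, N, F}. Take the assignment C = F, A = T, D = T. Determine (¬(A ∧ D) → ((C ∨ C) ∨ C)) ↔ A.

A ∧ D = T ∧ T = T
¬(A ∧ D) = ¬T = F
C ∨ C = F ∨ F = F
(C ∨ C) ∨ C = F ∨ F = F
¬(A ∧ D) → ((C ∨ C) ∨ C) = F → F = T
(¬(A ∧ D) → ((C ∨ C) ∨ C)) ↔ A = T ↔ T = T

T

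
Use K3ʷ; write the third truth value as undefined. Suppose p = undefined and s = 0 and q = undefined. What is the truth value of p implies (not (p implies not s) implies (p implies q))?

not s = not 0 = 1
p implies not s = undefined implies 1 = undefined
not (p implies not s) = not undefined = undefined
p implies q = undefined implies undefined = undefined
not (p implies not s) implies (p implies q) = undefined implies undefined = undefined
p implies (not (p implies not s) implies (p implies q)) = undefined implies undefined = undefined

undefined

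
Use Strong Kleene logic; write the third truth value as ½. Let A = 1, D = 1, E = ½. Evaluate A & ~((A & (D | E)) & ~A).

D | E = 1 | ½ = 1
A & (D | E) = 1 & 1 = 1
~A = ~1 = 0
(A & (D | E)) & ~A = 1 & 0 = 0
~((A & (D | E)) & ~A) = ~0 = 1
A & ~((A & (D | E)) & ~A) = 1 & 1 = 1

1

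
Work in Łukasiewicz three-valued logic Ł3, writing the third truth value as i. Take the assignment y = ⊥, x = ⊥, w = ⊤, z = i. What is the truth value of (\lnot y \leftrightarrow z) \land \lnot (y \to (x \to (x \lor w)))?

⊥

\lnot y = \lnot ⊥ = ⊤
\lnot y \leftrightarrow z = ⊤ \leftrightarrow i = i
x \lor w = ⊥ \lor ⊤ = ⊤
x \to (x \lor w) = ⊥ \to ⊤ = ⊤
y \to (x \to (x \lor w)) = ⊥ \to ⊤ = ⊤
\lnot (y \to (x \to (x \lor w))) = \lnot ⊤ = ⊥
(\lnot y \leftrightarrow z) \land \lnot (y \to (x \to (x \lor w))) = i \land ⊥ = ⊥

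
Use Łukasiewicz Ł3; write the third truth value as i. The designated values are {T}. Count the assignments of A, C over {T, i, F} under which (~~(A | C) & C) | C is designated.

3

Designated under: (A=T, C=T); (A=i, C=T); (A=F, C=T).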